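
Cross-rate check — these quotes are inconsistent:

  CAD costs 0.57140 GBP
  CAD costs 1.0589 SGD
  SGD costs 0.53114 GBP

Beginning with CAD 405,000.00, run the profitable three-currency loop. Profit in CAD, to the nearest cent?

Profit: CAD 6,463.49

Profitable loop is CAD → GBP → SGD → CAD:
CAD 405,000.00 × 0.57140 = GBP 231,417.00
GBP 231,417.00 ÷ 0.53114 = SGD 435,698.69
SGD 435,698.69 ÷ 1.0589 = CAD 411,463.49
Profit = CAD 411,463.49 − CAD 405,000.00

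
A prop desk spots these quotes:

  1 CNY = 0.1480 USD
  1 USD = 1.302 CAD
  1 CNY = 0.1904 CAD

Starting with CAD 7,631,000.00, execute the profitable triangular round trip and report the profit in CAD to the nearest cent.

Profit: CAD 92,020.88

Profitable loop is CAD → CNY → USD → CAD:
CAD 7,631,000.00 ÷ 0.1904 = CNY 40,078,781.51
CNY 40,078,781.51 × 0.1480 = USD 5,931,659.66
USD 5,931,659.66 × 1.302 = CAD 7,723,020.88
Profit = CAD 7,723,020.88 − CAD 7,631,000.00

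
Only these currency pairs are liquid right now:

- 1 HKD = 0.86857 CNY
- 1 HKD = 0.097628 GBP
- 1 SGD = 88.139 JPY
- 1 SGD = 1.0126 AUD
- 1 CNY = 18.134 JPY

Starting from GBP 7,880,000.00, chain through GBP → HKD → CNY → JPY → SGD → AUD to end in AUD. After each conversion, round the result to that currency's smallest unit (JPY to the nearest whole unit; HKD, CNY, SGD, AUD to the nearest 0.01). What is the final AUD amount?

AUD 14,605,622.30

GBP 7,880,000.00 ÷ 0.097628 = HKD 80,714,549.10
HKD 80,714,549.10 × 0.86857 = CNY 70,106,235.91
CNY 70,106,235.91 × 18.134 = JPY 1,271,306,482
JPY 1,271,306,482 ÷ 88.139 = SGD 14,423,881.39
SGD 14,423,881.39 × 1.0126 = AUD 14,605,622.30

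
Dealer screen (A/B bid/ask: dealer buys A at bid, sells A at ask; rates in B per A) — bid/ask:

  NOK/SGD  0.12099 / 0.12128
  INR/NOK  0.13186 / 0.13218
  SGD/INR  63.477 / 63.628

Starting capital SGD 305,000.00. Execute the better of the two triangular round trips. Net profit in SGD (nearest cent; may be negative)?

Net profit: SGD 3,872.17

Best loop SGD → INR → NOK → SGD:
SGD 305,000.00 × 63.477 (sell SGD at bid) = INR 19,360,485.00
INR 19,360,485.00 × 0.13186 (sell INR at bid) = NOK 2,552,873.55
NOK 2,552,873.55 × 0.12099 (sell NOK at bid) = SGD 308,872.17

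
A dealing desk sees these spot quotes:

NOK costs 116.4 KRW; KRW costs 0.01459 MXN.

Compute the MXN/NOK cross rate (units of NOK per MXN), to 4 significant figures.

1 MXN ÷ 0.01459 = 68.5401 KRW
68.5401 KRW ÷ 116.4 = 0.588832 NOK

MXN/NOK = 0.5888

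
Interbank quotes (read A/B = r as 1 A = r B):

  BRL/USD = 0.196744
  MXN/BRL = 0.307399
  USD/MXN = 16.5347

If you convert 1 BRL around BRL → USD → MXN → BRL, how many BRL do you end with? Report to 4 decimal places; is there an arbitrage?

1.0000 (no arbitrage)

Around BRL → USD → MXN → BRL: 1 × 0.196744 × 16.5347 × 0.307399 = 1.000001
Product ≈ 1 (deviation 0.000%, within rounding noise).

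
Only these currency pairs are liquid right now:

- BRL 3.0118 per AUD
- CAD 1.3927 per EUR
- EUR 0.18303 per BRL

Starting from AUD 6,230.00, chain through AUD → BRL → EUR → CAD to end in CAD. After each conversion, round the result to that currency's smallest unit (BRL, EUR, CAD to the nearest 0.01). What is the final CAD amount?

CAD 4,782.94

AUD 6,230.00 × 3.0118 = BRL 18,763.51
BRL 18,763.51 × 0.18303 = EUR 3,434.29
EUR 3,434.29 × 1.3927 = CAD 4,782.94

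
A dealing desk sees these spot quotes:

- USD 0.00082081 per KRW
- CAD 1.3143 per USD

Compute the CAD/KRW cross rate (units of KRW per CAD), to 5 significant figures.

1 CAD ÷ 1.3143 = 0.760861 USD
0.760861 USD ÷ 0.00082081 = 926.964 KRW

CAD/KRW = 926.96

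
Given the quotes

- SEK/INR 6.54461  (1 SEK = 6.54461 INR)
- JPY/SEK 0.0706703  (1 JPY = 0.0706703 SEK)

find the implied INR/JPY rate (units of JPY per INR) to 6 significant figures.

1 INR ÷ 6.54461 = 0.152797 SEK
0.152797 SEK ÷ 0.0706703 = 2.16212 JPY

INR/JPY = 2.16212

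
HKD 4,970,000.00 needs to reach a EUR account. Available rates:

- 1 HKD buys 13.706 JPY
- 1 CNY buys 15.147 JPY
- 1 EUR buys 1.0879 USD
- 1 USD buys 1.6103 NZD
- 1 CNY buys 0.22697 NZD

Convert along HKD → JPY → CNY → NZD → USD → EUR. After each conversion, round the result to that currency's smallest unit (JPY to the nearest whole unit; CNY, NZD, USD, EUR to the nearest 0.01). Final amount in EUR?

HKD 4,970,000.00 × 13.706 = JPY 68,118,820
JPY 68,118,820 ÷ 15.147 = CNY 4,497,182.28
CNY 4,497,182.28 × 0.22697 = NZD 1,020,725.46
NZD 1,020,725.46 ÷ 1.6103 = USD 633,872.86
USD 633,872.86 ÷ 1.0879 = EUR 582,657.28

EUR 582,657.28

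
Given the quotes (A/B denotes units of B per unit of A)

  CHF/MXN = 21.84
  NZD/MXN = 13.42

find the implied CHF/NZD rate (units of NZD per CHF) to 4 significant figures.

CHF/NZD = 1.627

1 CHF × 21.84 = 21.84 MXN
21.84 MXN ÷ 13.42 = 1.62742 NZD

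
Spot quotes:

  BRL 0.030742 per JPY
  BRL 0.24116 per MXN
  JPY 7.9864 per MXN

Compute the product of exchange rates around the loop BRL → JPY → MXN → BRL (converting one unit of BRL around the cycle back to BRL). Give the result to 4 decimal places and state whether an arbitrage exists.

0.9823 (arbitrage exists)

Around BRL → JPY → MXN → BRL: 1 ÷ 0.030742 ÷ 7.9864 × 0.24116 = 0.982250
Product < 1; profitable direction is BRL → MXN → JPY → BRL.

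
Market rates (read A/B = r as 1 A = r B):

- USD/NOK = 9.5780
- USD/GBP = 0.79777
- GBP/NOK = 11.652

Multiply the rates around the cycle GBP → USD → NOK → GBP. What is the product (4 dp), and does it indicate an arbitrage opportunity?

Around GBP → USD → NOK → GBP: 1 ÷ 0.79777 × 9.5780 ÷ 11.652 = 1.030378
Product > 1; profitable direction is GBP → USD → NOK → GBP.

1.0304 (arbitrage exists)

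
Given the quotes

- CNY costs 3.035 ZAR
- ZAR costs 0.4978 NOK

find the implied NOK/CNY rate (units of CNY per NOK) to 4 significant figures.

1 NOK ÷ 0.4978 = 2.00884 ZAR
2.00884 ZAR ÷ 3.035 = 0.661891 CNY

NOK/CNY = 0.6619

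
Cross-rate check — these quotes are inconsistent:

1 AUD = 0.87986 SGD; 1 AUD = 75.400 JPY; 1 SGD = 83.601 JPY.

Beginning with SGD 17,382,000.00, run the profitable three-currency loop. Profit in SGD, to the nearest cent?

Profit: SGD 435,470.35

Profitable loop is SGD → AUD → JPY → SGD:
SGD 17,382,000.00 ÷ 0.87986 = AUD 19,755,415.63
AUD 19,755,415.63 × 75.400 = JPY 1,489,558,339
JPY 1,489,558,339 ÷ 83.601 = SGD 17,817,470.35
Profit = SGD 17,817,470.35 − SGD 17,382,000.00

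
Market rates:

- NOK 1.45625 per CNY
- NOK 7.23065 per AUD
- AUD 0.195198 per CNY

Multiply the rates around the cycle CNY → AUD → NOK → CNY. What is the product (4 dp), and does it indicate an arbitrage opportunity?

Around CNY → AUD → NOK → CNY: 1 × 0.195198 × 7.23065 ÷ 1.45625 = 0.969207
Product < 1; profitable direction is CNY → NOK → AUD → CNY.

0.9692 (arbitrage exists)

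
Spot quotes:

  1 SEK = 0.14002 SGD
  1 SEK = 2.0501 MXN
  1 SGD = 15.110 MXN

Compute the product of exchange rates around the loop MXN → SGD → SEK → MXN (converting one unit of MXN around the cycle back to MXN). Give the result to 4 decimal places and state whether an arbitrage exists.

Around MXN → SGD → SEK → MXN: 1 ÷ 15.110 ÷ 0.14002 × 2.0501 = 0.968993
Product < 1; profitable direction is MXN → SEK → SGD → MXN.

0.9690 (arbitrage exists)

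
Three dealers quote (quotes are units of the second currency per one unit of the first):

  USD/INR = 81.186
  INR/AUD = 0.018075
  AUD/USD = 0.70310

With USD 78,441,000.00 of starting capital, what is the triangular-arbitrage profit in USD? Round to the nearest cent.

Profitable loop is USD → INR → AUD → USD:
USD 78,441,000.00 × 81.186 = INR 6,368,311,026.00
INR 6,368,311,026.00 × 0.018075 = AUD 115,107,221.79
AUD 115,107,221.79 × 0.70310 = USD 80,931,887.64
Profit = USD 80,931,887.64 − USD 78,441,000.00

Profit: USD 2,490,887.64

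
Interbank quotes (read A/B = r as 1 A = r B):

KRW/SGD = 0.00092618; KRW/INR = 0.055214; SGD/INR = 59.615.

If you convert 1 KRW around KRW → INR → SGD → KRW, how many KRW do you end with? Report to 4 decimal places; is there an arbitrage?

1.0000 (no arbitrage)

Around KRW → INR → SGD → KRW: 1 × 0.055214 ÷ 59.615 ÷ 0.00092618 = 0.999996
Product ≈ 1 (deviation 0.000%, within rounding noise).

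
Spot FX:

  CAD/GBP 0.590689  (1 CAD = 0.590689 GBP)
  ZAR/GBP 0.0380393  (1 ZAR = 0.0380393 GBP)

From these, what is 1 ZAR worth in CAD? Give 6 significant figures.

ZAR/CAD = 0.0643982

1 ZAR × 0.0380393 = 0.0380393 GBP
0.0380393 GBP ÷ 0.590689 = 0.0643982 CAD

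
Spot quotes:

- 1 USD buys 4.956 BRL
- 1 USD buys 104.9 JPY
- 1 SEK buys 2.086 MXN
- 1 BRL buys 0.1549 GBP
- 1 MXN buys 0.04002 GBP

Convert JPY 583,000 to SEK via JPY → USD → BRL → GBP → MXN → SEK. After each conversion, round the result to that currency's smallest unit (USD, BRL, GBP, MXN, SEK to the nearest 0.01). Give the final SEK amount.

SEK 51,107.47

JPY 583,000 ÷ 104.9 = USD 5,557.67
USD 5,557.67 × 4.956 = BRL 27,543.81
BRL 27,543.81 × 0.1549 = GBP 4,266.54
GBP 4,266.54 ÷ 0.04002 = MXN 106,610.19
MXN 106,610.19 ÷ 2.086 = SEK 51,107.47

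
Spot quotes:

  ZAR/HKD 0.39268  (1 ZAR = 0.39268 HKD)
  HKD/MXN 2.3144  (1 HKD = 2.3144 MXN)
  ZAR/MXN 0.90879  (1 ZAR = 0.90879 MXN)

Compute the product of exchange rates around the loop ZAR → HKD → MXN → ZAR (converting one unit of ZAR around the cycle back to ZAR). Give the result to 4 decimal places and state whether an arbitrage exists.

1.0000 (no arbitrage)

Around ZAR → HKD → MXN → ZAR: 1 × 0.39268 × 2.3144 ÷ 0.90879 = 1.000031
Product ≈ 1 (deviation 0.003%, within rounding noise).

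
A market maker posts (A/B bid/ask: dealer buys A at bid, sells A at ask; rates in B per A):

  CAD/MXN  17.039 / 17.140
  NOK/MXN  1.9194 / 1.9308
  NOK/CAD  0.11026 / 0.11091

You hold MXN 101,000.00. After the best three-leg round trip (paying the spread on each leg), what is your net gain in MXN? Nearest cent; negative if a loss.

Best loop MXN → CAD → NOK → MXN:
MXN 101,000.00 ÷ 17.140 (buy CAD at ask) = CAD 5,892.65
CAD 5,892.65 ÷ 0.11091 (buy NOK at ask) = NOK 53,130.00
NOK 53,130.00 × 1.9194 (sell NOK at bid) = MXN 101,977.73

Net profit: MXN 977.73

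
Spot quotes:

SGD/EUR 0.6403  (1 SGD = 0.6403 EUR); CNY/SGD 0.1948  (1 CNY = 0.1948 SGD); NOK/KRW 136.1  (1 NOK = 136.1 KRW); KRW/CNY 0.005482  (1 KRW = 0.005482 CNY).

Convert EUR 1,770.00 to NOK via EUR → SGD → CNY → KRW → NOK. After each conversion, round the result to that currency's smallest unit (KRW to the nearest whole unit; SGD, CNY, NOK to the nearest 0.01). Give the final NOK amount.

NOK 19,019.71

EUR 1,770.00 ÷ 0.6403 = SGD 2,764.33
SGD 2,764.33 ÷ 0.1948 = CNY 14,190.61
CNY 14,190.61 ÷ 0.005482 = KRW 2,588,583
KRW 2,588,583 ÷ 136.1 = NOK 19,019.71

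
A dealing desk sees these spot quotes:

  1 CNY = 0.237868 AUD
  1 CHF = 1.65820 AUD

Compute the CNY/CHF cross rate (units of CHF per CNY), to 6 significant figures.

1 CNY × 0.237868 = 0.237868 AUD
0.237868 AUD ÷ 1.65820 = 0.14345 CHF

CNY/CHF = 0.143450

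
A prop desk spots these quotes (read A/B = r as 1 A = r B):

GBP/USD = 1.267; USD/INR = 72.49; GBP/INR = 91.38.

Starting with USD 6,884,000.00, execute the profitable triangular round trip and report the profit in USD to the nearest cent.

Profit: USD 35,017.40

Profitable loop is USD → INR → GBP → USD:
USD 6,884,000.00 × 72.49 = INR 499,021,160.00
INR 499,021,160.00 ÷ 91.38 = GBP 5,460,945.06
GBP 5,460,945.06 × 1.267 = USD 6,919,017.40
Profit = USD 6,919,017.40 − USD 6,884,000.00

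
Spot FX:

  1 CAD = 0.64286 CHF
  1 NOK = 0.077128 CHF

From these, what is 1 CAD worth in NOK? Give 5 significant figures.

CAD/NOK = 8.3350

1 CAD × 0.64286 = 0.64286 CHF
0.64286 CHF ÷ 0.077128 = 8.33498 NOK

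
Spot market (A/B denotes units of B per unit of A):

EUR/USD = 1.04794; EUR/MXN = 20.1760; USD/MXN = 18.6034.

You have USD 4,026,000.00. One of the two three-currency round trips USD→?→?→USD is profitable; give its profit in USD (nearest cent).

Profit: USD 140,583.58

Profitable loop is USD → EUR → MXN → USD:
USD 4,026,000.00 ÷ 1.04794 = EUR 3,841,823.01
EUR 3,841,823.01 × 20.1760 = MXN 77,512,620.95
MXN 77,512,620.95 ÷ 18.6034 = USD 4,166,583.58
Profit = USD 4,166,583.58 − USD 4,026,000.00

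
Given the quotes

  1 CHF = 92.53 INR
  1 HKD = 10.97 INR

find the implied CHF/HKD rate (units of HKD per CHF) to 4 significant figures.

CHF/HKD = 8.435

1 CHF × 92.53 = 92.53 INR
92.53 INR ÷ 10.97 = 8.43482 HKD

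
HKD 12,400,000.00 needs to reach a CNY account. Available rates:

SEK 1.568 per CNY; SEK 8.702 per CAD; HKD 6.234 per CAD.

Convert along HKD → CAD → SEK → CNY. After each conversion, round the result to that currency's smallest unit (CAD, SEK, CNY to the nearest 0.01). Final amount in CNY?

CNY 11,038,953.62

HKD 12,400,000.00 ÷ 6.234 = CAD 1,989,092.08
CAD 1,989,092.08 × 8.702 = SEK 17,309,079.28
SEK 17,309,079.28 ÷ 1.568 = CNY 11,038,953.62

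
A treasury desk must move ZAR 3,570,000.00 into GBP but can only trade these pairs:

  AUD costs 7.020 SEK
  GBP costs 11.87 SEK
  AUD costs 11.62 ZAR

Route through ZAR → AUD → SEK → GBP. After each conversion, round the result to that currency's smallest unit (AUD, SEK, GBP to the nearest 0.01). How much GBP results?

GBP 181,697.31

ZAR 3,570,000.00 ÷ 11.62 = AUD 307,228.92
AUD 307,228.92 × 7.020 = SEK 2,156,747.02
SEK 2,156,747.02 ÷ 11.87 = GBP 181,697.31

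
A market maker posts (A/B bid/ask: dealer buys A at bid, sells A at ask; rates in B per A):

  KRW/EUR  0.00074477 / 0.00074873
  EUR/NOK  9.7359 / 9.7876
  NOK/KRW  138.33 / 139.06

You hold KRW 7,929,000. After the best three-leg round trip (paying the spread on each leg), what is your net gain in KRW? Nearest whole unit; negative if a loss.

Net profit: KRW 24,038

Best loop KRW → EUR → NOK → KRW:
KRW 7,929,000 × 0.00074477 (sell KRW at bid) = EUR 5,905.28
EUR 5,905.28 × 9.7359 (sell EUR at bid) = NOK 57,493.23
NOK 57,493.23 × 138.33 (sell NOK at bid) = KRW 7,953,038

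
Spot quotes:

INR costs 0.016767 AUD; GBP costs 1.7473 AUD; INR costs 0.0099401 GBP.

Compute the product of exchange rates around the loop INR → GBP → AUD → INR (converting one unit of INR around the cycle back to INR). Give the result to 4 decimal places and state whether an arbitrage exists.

1.0359 (arbitrage exists)

Around INR → GBP → AUD → INR: 1 × 0.0099401 × 1.7473 ÷ 0.016767 = 1.035864
Product > 1; profitable direction is INR → GBP → AUD → INR.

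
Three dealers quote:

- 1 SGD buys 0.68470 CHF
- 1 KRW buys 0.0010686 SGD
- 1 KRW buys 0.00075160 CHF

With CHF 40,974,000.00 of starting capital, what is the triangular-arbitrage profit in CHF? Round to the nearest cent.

Profitable loop is CHF → SGD → KRW → CHF:
CHF 40,974,000.00 ÷ 0.68470 = SGD 59,842,266.69
SGD 59,842,266.69 ÷ 0.0010686 = KRW 56,000,623,887
KRW 56,000,623,887 × 0.00075160 = CHF 42,090,068.91
Profit = CHF 42,090,068.91 − CHF 40,974,000.00

Profit: CHF 1,116,068.91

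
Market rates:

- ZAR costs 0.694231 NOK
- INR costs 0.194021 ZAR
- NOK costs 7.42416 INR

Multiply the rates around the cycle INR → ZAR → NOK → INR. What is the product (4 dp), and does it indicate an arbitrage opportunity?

1.0000 (no arbitrage)

Around INR → ZAR → NOK → INR: 1 × 0.194021 × 0.694231 × 7.42416 = 1.000000
Product ≈ 1 (deviation 0.000%, within rounding noise).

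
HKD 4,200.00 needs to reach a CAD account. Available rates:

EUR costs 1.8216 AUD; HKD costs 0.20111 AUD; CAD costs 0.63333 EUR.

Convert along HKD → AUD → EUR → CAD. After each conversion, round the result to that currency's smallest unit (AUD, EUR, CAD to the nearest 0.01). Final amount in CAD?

CAD 732.15

HKD 4,200.00 × 0.20111 = AUD 844.66
AUD 844.66 ÷ 1.8216 = EUR 463.69
EUR 463.69 ÷ 0.63333 = CAD 732.15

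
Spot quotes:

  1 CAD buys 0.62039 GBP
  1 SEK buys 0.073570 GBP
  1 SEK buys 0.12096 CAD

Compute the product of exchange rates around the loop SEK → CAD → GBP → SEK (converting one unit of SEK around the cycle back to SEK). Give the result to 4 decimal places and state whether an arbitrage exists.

Around SEK → CAD → GBP → SEK: 1 × 0.12096 × 0.62039 ÷ 0.073570 = 1.020013
Product > 1; profitable direction is SEK → CAD → GBP → SEK.

1.0200 (arbitrage exists)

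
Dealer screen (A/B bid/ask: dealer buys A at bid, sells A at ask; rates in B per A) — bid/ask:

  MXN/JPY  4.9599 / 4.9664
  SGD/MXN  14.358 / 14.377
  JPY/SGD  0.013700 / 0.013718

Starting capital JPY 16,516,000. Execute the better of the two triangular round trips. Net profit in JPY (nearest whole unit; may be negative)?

Net profit: JPY 345,807

Best loop JPY → MXN → SGD → JPY:
JPY 16,516,000 ÷ 4.9664 (buy MXN at ask) = MXN 3,325,547.68
MXN 3,325,547.68 ÷ 14.377 (buy SGD at ask) = SGD 231,310.27
SGD 231,310.27 ÷ 0.013718 (buy JPY at ask) = JPY 16,861,807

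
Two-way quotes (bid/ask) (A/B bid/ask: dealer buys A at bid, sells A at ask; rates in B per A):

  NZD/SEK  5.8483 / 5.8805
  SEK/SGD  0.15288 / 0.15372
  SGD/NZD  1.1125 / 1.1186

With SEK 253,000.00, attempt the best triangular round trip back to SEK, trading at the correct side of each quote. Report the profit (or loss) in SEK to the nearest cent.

Best loop SEK → SGD → NZD → SEK:
SEK 253,000.00 × 0.15288 (sell SEK at bid) = SGD 38,678.64
SGD 38,678.64 × 1.1125 (sell SGD at bid) = NZD 43,029.99
NZD 43,029.99 × 5.8483 (sell NZD at bid) = SEK 251,652.27

Net result: SEK -1,347.73 (no profitable arbitrage after spreads)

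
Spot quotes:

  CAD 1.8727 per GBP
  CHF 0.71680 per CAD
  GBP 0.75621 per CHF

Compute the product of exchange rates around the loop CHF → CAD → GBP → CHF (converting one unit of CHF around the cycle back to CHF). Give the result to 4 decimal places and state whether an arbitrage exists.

0.9851 (arbitrage exists)

Around CHF → CAD → GBP → CHF: 1 ÷ 0.71680 ÷ 1.8727 ÷ 0.75621 = 0.985125
Product < 1; profitable direction is CHF → GBP → CAD → CHF.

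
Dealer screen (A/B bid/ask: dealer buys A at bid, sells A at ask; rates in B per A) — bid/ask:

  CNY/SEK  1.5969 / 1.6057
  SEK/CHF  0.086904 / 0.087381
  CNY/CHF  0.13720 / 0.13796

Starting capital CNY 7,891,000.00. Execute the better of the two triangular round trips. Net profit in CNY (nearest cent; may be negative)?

Net profit: CNY 46,730.42

Best loop CNY → SEK → CHF → CNY:
CNY 7,891,000.00 × 1.5969 (sell CNY at bid) = SEK 12,601,137.90
SEK 12,601,137.90 × 0.086904 (sell SEK at bid) = CHF 1,095,089.29
CHF 1,095,089.29 ÷ 0.13796 (buy CNY at ask) = CNY 7,937,730.42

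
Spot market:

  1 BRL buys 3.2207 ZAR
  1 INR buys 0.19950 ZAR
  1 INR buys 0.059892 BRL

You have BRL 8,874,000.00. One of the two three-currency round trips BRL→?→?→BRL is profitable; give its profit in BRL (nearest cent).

Profit: BRL 303,898.18

Profitable loop is BRL → INR → ZAR → BRL:
BRL 8,874,000.00 ÷ 0.059892 = INR 148,166,700.06
INR 148,166,700.06 × 0.19950 = ZAR 29,559,256.66
ZAR 29,559,256.66 ÷ 3.2207 = BRL 9,177,898.18
Profit = BRL 9,177,898.18 − BRL 8,874,000.00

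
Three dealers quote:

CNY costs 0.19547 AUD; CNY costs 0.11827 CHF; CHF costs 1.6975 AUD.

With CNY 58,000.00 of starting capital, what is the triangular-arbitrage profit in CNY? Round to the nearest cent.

Profit: CNY 1,570.64

Profitable loop is CNY → CHF → AUD → CNY:
CNY 58,000.00 × 0.11827 = CHF 6,859.66
CHF 6,859.66 × 1.6975 = AUD 11,644.27
AUD 11,644.27 ÷ 0.19547 = CNY 59,570.64
Profit = CNY 59,570.64 − CNY 58,000.00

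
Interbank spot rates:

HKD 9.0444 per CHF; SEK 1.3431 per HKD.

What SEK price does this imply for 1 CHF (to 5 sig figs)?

1 CHF × 9.0444 = 9.0444 HKD
9.0444 HKD × 1.3431 = 12.1475 SEK

CHF/SEK = 12.148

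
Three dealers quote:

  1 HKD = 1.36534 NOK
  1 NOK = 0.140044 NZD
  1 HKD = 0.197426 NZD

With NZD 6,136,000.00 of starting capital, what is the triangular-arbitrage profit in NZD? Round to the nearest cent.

Profit: NZD 199,550.79

Profitable loop is NZD → NOK → HKD → NZD:
NZD 6,136,000.00 ÷ 0.140044 = NOK 43,814,801.06
NOK 43,814,801.06 ÷ 1.36534 = HKD 32,090,762.05
HKD 32,090,762.05 × 0.197426 = NZD 6,335,550.79
Profit = NZD 6,335,550.79 − NZD 6,136,000.00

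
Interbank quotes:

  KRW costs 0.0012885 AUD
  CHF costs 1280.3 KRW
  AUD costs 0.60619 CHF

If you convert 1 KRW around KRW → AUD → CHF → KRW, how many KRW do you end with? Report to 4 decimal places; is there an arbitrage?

1.0000 (no arbitrage)

Around KRW → AUD → CHF → KRW: 1 × 0.0012885 × 0.60619 × 1280.3 = 1.000011
Product ≈ 1 (deviation 0.001%, within rounding noise).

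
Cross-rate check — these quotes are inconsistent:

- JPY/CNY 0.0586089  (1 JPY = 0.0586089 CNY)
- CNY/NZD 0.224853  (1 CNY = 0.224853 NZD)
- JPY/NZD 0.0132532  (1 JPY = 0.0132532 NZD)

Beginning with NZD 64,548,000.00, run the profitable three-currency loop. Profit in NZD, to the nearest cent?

Profitable loop is NZD → CNY → JPY → NZD:
NZD 64,548,000.00 ÷ 0.224853 = CNY 287,067,550.80
CNY 287,067,550.80 ÷ 0.0586089 = JPY 4,898,019,768
JPY 4,898,019,768 × 0.0132532 = NZD 64,914,435.59
Profit = NZD 64,914,435.59 − NZD 64,548,000.00

Profit: NZD 366,435.59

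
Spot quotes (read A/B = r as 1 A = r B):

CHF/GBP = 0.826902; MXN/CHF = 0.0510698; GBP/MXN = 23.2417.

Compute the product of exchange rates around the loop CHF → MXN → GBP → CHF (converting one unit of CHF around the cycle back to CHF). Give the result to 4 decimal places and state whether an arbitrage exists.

1.0189 (arbitrage exists)

Around CHF → MXN → GBP → CHF: 1 ÷ 0.0510698 ÷ 23.2417 ÷ 0.826902 = 1.018859
Product > 1; profitable direction is CHF → MXN → GBP → CHF.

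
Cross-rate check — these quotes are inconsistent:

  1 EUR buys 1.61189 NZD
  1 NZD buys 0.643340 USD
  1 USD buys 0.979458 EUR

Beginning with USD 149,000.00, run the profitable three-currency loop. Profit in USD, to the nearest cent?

Profitable loop is USD → EUR → NZD → USD:
USD 149,000.00 × 0.979458 = EUR 145,939.24
EUR 145,939.24 × 1.61189 = NZD 235,238.00
NZD 235,238.00 × 0.643340 = USD 151,338.02
Profit = USD 151,338.02 − USD 149,000.00

Profit: USD 2,338.02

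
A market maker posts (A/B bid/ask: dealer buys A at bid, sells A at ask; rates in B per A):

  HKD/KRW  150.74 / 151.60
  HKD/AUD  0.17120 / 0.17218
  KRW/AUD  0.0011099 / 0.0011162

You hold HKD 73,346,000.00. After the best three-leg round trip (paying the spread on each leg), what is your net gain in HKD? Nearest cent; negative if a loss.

Best loop HKD → AUD → KRW → HKD:
HKD 73,346,000.00 × 0.17120 (sell HKD at bid) = AUD 12,556,835.20
AUD 12,556,835.20 ÷ 0.0011162 (buy KRW at ask) = KRW 11,249,628,382
KRW 11,249,628,382 ÷ 151.60 (buy HKD at ask) = HKD 74,205,991.97

Net profit: HKD 859,991.97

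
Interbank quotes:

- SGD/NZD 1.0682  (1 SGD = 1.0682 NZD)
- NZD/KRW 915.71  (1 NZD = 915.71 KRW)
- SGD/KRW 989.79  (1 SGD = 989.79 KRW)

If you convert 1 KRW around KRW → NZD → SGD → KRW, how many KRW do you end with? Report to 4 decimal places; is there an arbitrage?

Around KRW → NZD → SGD → KRW: 1 ÷ 915.71 ÷ 1.0682 × 989.79 = 1.011888
Product > 1; profitable direction is KRW → NZD → SGD → KRW.

1.0119 (arbitrage exists)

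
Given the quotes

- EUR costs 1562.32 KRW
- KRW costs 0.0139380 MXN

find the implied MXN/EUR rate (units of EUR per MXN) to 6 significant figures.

MXN/EUR = 0.0459229

1 MXN ÷ 0.0139380 = 71.7463 KRW
71.7463 KRW ÷ 1562.32 = 0.0459229 EUR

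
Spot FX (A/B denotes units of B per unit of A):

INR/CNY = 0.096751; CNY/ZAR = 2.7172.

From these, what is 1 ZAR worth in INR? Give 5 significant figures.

ZAR/INR = 3.8038

1 ZAR ÷ 2.7172 = 0.368026 CNY
0.368026 CNY ÷ 0.096751 = 3.80385 INR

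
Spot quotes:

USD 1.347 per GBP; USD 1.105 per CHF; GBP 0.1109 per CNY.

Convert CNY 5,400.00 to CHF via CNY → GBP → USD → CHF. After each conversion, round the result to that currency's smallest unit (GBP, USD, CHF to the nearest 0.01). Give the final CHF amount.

CHF 730.01

CNY 5,400.00 × 0.1109 = GBP 598.86
GBP 598.86 × 1.347 = USD 806.66
USD 806.66 ÷ 1.105 = CHF 730.01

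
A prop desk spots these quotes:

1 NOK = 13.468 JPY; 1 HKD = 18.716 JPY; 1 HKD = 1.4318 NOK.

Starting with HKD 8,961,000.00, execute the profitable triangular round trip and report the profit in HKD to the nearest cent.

Profitable loop is HKD → NOK → JPY → HKD:
HKD 8,961,000.00 × 1.4318 = NOK 12,830,359.80
NOK 12,830,359.80 × 13.468 = JPY 172,799,286
JPY 172,799,286 ÷ 18.716 = HKD 9,232,703.88
Profit = HKD 9,232,703.88 − HKD 8,961,000.00

Profit: HKD 271,703.88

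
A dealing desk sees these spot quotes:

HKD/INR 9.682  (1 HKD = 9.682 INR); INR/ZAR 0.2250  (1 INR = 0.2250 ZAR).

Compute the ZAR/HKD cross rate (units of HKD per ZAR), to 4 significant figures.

ZAR/HKD = 0.4590

1 ZAR ÷ 0.2250 = 4.44444 INR
4.44444 INR ÷ 9.682 = 0.459042 HKD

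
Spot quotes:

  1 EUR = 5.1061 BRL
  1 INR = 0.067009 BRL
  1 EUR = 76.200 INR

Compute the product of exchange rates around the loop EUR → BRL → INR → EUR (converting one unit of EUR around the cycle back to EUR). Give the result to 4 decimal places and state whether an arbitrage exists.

1.0000 (no arbitrage)

Around EUR → BRL → INR → EUR: 1 × 5.1061 ÷ 0.067009 ÷ 76.200 = 1.000003
Product ≈ 1 (deviation 0.000%, within rounding noise).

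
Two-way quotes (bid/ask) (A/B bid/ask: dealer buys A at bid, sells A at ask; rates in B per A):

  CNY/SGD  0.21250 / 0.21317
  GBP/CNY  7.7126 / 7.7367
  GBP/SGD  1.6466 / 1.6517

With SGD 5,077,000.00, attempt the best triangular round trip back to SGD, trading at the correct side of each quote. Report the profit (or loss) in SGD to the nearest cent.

Net result: SGD -8,103.40 (no profitable arbitrage after spreads)

Best loop SGD → CNY → GBP → SGD:
SGD 5,077,000.00 ÷ 0.21317 (buy CNY at ask) = CNY 23,816,672.14
CNY 23,816,672.14 ÷ 7.7367 (buy GBP at ask) = GBP 3,078,401.92
GBP 3,078,401.92 × 1.6466 (sell GBP at bid) = SGD 5,068,896.60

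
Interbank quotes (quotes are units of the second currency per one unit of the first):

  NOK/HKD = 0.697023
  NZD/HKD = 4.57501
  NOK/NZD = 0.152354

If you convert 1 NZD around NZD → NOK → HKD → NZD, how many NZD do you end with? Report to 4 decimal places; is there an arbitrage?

1.0000 (no arbitrage)

Around NZD → NOK → HKD → NZD: 1 ÷ 0.152354 × 0.697023 ÷ 4.57501 = 1.000003
Product ≈ 1 (deviation 0.000%, within rounding noise).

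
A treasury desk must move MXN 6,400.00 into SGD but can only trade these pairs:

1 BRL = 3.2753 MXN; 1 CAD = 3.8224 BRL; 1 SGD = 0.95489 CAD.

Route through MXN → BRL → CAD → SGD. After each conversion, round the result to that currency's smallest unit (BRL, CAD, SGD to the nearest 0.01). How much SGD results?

SGD 535.35

MXN 6,400.00 ÷ 3.2753 = BRL 1,954.02
BRL 1,954.02 ÷ 3.8224 = CAD 511.20
CAD 511.20 ÷ 0.95489 = SGD 535.35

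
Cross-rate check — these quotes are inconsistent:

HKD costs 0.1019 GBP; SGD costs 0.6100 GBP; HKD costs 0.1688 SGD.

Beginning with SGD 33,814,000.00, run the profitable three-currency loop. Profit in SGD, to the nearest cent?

Profit: SGD 354,399.92

Profitable loop is SGD → GBP → HKD → SGD:
SGD 33,814,000.00 × 0.6100 = GBP 20,626,540.00
GBP 20,626,540.00 ÷ 0.1019 = HKD 202,419,430.81
HKD 202,419,430.81 × 0.1688 = SGD 34,168,399.92
Profit = SGD 34,168,399.92 − SGD 33,814,000.00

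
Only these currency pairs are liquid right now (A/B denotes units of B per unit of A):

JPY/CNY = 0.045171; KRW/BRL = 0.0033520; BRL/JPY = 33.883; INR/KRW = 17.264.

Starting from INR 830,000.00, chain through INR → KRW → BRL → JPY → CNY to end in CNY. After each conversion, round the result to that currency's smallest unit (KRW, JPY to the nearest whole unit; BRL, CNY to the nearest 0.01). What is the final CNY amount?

CNY 73,513.14

INR 830,000.00 × 17.264 = KRW 14,329,120
KRW 14,329,120 × 0.0033520 = BRL 48,031.21
BRL 48,031.21 × 33.883 = JPY 1,627,441
JPY 1,627,441 × 0.045171 = CNY 73,513.14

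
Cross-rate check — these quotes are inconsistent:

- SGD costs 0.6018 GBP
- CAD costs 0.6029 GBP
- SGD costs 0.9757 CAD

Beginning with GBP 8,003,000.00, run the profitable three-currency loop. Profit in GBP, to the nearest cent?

Profit: GBP 184,351.04

Profitable loop is GBP → CAD → SGD → GBP:
GBP 8,003,000.00 ÷ 0.6029 = CAD 13,274,174.82
CAD 13,274,174.82 ÷ 0.9757 = SGD 13,604,770.75
SGD 13,604,770.75 × 0.6018 = GBP 8,187,351.04
Profit = GBP 8,187,351.04 − GBP 8,003,000.00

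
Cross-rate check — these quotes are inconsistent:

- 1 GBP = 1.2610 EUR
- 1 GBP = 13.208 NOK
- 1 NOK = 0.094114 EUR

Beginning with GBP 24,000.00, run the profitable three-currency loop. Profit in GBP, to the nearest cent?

Profitable loop is GBP → EUR → NOK → GBP:
GBP 24,000.00 × 1.2610 = EUR 30,264.00
EUR 30,264.00 ÷ 0.094114 = NOK 321,567.46
NOK 321,567.46 ÷ 13.208 = GBP 24,346.42
Profit = GBP 24,346.42 − GBP 24,000.00

Profit: GBP 346.42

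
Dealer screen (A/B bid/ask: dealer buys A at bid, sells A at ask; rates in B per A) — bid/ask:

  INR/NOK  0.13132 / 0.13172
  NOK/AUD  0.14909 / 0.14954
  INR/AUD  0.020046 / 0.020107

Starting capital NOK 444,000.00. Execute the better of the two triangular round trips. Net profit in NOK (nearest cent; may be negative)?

Best loop NOK → INR → AUD → NOK:
NOK 444,000.00 ÷ 0.13172 (buy INR at ask) = INR 3,370,786.52
INR 3,370,786.52 × 0.020046 (sell INR at bid) = AUD 67,570.79
AUD 67,570.79 ÷ 0.14954 (buy NOK at ask) = NOK 451,857.61

Net profit: NOK 7,857.61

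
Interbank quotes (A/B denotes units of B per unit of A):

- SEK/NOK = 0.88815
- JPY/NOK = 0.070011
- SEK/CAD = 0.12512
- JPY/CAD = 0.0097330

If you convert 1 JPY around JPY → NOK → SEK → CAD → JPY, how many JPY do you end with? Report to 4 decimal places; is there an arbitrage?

1.0134 (arbitrage exists)

Around JPY → NOK → SEK → CAD → JPY: 1 × 0.070011 ÷ 0.88815 × 0.12512 ÷ 0.0097330 = 1.013351
Product > 1; profitable direction is JPY → NOK → SEK → CAD → JPY.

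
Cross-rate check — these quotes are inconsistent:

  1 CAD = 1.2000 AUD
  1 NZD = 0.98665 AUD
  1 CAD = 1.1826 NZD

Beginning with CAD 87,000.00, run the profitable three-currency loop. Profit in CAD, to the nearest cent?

Profit: CAD 2,474.55

Profitable loop is CAD → AUD → NZD → CAD:
CAD 87,000.00 × 1.2000 = AUD 104,400.00
AUD 104,400.00 ÷ 0.98665 = NZD 105,812.60
NZD 105,812.60 ÷ 1.1826 = CAD 89,474.55
Profit = CAD 89,474.55 − CAD 87,000.00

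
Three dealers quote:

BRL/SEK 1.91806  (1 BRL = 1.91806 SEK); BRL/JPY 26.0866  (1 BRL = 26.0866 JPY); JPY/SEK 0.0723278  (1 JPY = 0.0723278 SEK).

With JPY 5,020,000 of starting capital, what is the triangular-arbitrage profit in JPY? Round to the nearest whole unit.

Profitable loop is JPY → BRL → SEK → JPY:
JPY 5,020,000 ÷ 26.0866 = BRL 192,435.96
BRL 192,435.96 × 1.91806 = SEK 369,103.72
SEK 369,103.72 ÷ 0.0723278 = JPY 5,103,207
Profit = JPY 5,103,207 − JPY 5,020,000

Profit: JPY 83,207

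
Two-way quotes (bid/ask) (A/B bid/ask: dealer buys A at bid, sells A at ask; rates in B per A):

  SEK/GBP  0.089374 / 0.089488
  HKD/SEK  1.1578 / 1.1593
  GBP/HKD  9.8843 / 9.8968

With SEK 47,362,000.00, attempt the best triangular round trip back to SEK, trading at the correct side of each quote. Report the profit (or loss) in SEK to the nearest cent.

Best loop SEK → GBP → HKD → SEK:
SEK 47,362,000.00 × 0.089374 (sell SEK at bid) = GBP 4,232,931.39
GBP 4,232,931.39 × 9.8843 (sell GBP at bid) = HKD 41,839,563.72
HKD 41,839,563.72 × 1.1578 (sell HKD at bid) = SEK 48,441,846.87

Net profit: SEK 1,079,846.87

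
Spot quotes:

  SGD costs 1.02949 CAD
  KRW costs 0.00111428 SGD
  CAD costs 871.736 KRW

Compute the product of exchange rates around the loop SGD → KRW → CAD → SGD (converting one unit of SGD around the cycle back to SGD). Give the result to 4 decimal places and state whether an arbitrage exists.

1.0000 (no arbitrage)

Around SGD → KRW → CAD → SGD: 1 ÷ 0.00111428 ÷ 871.736 ÷ 1.02949 = 0.999997
Product ≈ 1 (deviation 0.000%, within rounding noise).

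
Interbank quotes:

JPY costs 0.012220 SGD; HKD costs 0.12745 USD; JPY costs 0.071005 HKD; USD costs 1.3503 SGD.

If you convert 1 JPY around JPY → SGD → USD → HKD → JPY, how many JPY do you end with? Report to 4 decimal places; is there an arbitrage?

Around JPY → SGD → USD → HKD → JPY: 1 × 0.012220 ÷ 1.3503 ÷ 0.12745 ÷ 0.071005 = 1.000028
Product ≈ 1 (deviation 0.003%, within rounding noise).

1.0000 (no arbitrage)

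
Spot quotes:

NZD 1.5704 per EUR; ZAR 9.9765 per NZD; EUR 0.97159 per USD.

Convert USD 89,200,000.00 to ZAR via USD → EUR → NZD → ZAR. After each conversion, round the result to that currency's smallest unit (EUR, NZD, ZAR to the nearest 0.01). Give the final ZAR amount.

ZAR 1,357,801,812.52

USD 89,200,000.00 × 0.97159 = EUR 86,665,828.00
EUR 86,665,828.00 × 1.5704 = NZD 136,100,016.29
NZD 136,100,016.29 × 9.9765 = ZAR 1,357,801,812.52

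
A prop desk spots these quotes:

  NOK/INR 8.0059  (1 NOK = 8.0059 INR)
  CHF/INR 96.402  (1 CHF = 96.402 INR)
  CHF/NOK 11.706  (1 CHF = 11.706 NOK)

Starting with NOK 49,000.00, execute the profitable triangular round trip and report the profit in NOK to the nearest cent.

Profit: NOK 1,403.82

Profitable loop is NOK → CHF → INR → NOK:
NOK 49,000.00 ÷ 11.706 = CHF 4,185.89
CHF 4,185.89 × 96.402 = INR 403,527.93
INR 403,527.93 ÷ 8.0059 = NOK 50,403.82
Profit = NOK 50,403.82 − NOK 49,000.00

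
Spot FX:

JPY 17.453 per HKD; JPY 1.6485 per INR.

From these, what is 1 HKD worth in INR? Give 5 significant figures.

HKD/INR = 10.587

1 HKD × 17.453 = 17.453 JPY
17.453 JPY ÷ 1.6485 = 10.5872 INR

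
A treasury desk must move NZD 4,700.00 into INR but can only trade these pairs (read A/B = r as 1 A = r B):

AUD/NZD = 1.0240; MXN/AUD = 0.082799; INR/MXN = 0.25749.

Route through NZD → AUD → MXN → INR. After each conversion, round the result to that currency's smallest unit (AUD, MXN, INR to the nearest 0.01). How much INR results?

INR 215,284.17

NZD 4,700.00 ÷ 1.0240 = AUD 4,589.84
AUD 4,589.84 ÷ 0.082799 = MXN 55,433.52
MXN 55,433.52 ÷ 0.25749 = INR 215,284.17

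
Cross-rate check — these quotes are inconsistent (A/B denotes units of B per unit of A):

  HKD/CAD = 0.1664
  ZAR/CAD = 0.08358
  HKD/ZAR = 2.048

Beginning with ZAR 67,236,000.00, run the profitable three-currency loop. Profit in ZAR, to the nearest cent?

Profitable loop is ZAR → CAD → HKD → ZAR:
ZAR 67,236,000.00 × 0.08358 = CAD 5,619,584.88
CAD 5,619,584.88 ÷ 0.1664 = HKD 33,771,543.75
HKD 33,771,543.75 × 2.048 = ZAR 69,164,121.60
Profit = ZAR 69,164,121.60 − ZAR 67,236,000.00

Profit: ZAR 1,928,121.60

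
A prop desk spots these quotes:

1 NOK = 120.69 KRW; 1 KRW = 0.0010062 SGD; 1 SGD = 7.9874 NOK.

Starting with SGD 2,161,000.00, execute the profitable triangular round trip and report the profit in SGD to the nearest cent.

Profitable loop is SGD → KRW → NOK → SGD:
SGD 2,161,000.00 ÷ 0.0010062 = KRW 2,147,684,357
KRW 2,147,684,357 ÷ 120.69 = NOK 17,795,048.11
NOK 17,795,048.11 ÷ 7.9874 = SGD 2,227,889.94
Profit = SGD 2,227,889.94 − SGD 2,161,000.00

Profit: SGD 66,889.94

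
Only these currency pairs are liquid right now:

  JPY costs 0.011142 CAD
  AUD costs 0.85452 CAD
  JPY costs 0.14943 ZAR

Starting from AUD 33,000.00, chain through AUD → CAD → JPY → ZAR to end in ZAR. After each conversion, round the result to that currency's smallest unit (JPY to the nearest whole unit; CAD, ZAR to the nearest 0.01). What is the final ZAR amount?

ZAR 378,190.74

AUD 33,000.00 × 0.85452 = CAD 28,199.16
CAD 28,199.16 ÷ 0.011142 = JPY 2,530,889
JPY 2,530,889 × 0.14943 = ZAR 378,190.74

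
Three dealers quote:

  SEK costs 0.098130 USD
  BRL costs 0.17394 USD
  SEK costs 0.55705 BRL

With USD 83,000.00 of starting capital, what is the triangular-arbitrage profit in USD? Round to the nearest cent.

Profitable loop is USD → BRL → SEK → USD:
USD 83,000.00 ÷ 0.17394 = BRL 477,176.04
BRL 477,176.04 ÷ 0.55705 = SEK 856,612.58
SEK 856,612.58 × 0.098130 = USD 84,059.39
Profit = USD 84,059.39 − USD 83,000.00

Profit: USD 1,059.39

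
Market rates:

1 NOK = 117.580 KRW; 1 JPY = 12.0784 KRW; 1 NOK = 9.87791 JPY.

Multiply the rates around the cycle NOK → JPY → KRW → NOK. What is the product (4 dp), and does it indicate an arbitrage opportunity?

1.0147 (arbitrage exists)

Around NOK → JPY → KRW → NOK: 1 × 9.87791 × 12.0784 ÷ 117.580 = 1.014708
Product > 1; profitable direction is NOK → JPY → KRW → NOK.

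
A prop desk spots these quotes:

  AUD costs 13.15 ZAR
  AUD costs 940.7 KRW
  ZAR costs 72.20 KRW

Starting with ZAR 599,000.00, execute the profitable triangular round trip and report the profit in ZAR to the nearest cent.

Profit: ZAR 5,558.91

Profitable loop is ZAR → KRW → AUD → ZAR:
ZAR 599,000.00 × 72.20 = KRW 43,247,800
KRW 43,247,800 ÷ 940.7 = AUD 45,974.06
AUD 45,974.06 × 13.15 = ZAR 604,558.91
Profit = ZAR 604,558.91 − ZAR 599,000.00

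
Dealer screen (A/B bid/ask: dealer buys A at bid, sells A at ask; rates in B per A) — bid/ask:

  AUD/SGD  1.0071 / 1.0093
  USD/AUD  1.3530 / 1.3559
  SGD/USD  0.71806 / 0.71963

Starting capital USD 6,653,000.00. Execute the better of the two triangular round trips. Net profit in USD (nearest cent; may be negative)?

Best loop USD → SGD → AUD → USD:
USD 6,653,000.00 ÷ 0.71963 (buy SGD at ask) = SGD 9,245,028.70
SGD 9,245,028.70 ÷ 1.0093 (buy AUD at ask) = AUD 9,159,842.16
AUD 9,159,842.16 ÷ 1.3559 (buy USD at ask) = USD 6,755,544.04

Net profit: USD 102,544.04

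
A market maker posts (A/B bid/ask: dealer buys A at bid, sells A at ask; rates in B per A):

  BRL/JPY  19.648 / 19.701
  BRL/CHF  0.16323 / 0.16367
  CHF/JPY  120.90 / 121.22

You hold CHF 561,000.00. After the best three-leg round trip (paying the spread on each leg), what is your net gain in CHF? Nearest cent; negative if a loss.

Best loop CHF → JPY → BRL → CHF:
CHF 561,000.00 × 120.90 (sell CHF at bid) = JPY 67,824,900
JPY 67,824,900 ÷ 19.701 (buy BRL at ask) = BRL 3,442,713.57
BRL 3,442,713.57 × 0.16323 (sell BRL at bid) = CHF 561,954.14

Net profit: CHF 954.14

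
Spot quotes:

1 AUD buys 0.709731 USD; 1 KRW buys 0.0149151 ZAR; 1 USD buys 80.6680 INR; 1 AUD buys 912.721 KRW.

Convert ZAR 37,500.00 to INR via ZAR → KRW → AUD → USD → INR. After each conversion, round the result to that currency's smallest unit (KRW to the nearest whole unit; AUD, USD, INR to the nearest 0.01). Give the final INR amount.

ZAR 37,500.00 ÷ 0.0149151 = KRW 2,514,231
KRW 2,514,231 ÷ 912.721 = AUD 2,754.65
AUD 2,754.65 × 0.709731 = USD 1,955.06
USD 1,955.06 × 80.6680 = INR 157,710.78

INR 157,710.78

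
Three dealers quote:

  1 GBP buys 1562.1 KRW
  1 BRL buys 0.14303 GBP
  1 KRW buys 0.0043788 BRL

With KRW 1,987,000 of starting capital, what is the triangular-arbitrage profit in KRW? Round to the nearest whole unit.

Profit: KRW 43,985

Profitable loop is KRW → GBP → BRL → KRW:
KRW 1,987,000 ÷ 1562.1 = GBP 1,272.01
GBP 1,272.01 ÷ 0.14303 = BRL 8,893.28
BRL 8,893.28 ÷ 0.0043788 = KRW 2,030,985
Profit = KRW 2,030,985 − KRW 1,987,000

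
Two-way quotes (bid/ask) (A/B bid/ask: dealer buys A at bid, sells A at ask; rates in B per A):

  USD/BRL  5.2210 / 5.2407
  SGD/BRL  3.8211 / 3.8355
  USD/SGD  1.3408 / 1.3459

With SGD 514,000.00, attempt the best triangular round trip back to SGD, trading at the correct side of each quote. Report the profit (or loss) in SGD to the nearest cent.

Net profit: SGD 5,854.77

Best loop SGD → USD → BRL → SGD:
SGD 514,000.00 ÷ 1.3459 (buy USD at ask) = USD 381,900.59
USD 381,900.59 × 5.2210 (sell USD at bid) = BRL 1,993,902.96
BRL 1,993,902.96 ÷ 3.8355 (buy SGD at ask) = SGD 519,854.77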